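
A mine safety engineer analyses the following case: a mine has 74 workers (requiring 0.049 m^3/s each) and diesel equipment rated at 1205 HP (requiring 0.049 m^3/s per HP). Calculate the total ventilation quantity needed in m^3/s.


Airflow for workers:
Q_people = 74 * 0.049 = 3.626 m^3/s
Airflow for diesel equipment:
Q_diesel = 1205 * 0.049 = 59.045 m^3/s
Total ventilation:
Q_total = 3.626 + 59.045
= 62.671 m^3/s

62.671 m^3/s


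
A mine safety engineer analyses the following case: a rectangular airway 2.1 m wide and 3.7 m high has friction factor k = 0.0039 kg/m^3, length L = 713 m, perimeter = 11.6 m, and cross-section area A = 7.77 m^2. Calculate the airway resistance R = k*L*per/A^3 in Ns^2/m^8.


0.0688 Ns^2/m^8

Compute the numerator:
k * L * per = 0.0039 * 713 * 11.6
= 32.25612
Compute the denominator:
A^3 = 7.77^3 = 469.097433
Resistance:
R = 32.25612 / 469.097433
= 0.0688 Ns^2/m^8


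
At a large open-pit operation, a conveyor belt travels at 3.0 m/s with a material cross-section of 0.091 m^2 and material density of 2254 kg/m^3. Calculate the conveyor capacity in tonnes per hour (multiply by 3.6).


Volumetric flow = speed * area
= 3.0 * 0.091 = 0.273 m^3/s
Mass flow = volumetric * density
= 0.273 * 2254 = 615.342 kg/s
Convert to t/h: multiply by 3.6
Capacity = 615.342 * 3.6
= 2215.2312 t/h

2215.2312 t/h


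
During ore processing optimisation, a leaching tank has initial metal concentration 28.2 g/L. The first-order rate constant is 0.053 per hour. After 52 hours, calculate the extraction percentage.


Compute the exponent:
-k * t = -0.053 * 52 = -2.756
Remaining concentration:
C = 28.2 * exp(-2.756)
= 28.2 * 0.06354544244
= 1.791981477 g/L
Extracted = 28.2 - 1.791981477 = 26.40801852 g/L
Extraction % = 26.40801852 / 28.2 * 100
= 93.6455%

93.6455%


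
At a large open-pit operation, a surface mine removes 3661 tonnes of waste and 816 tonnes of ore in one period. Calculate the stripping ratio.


4.4865

Stripping ratio = waste tonnage / ore tonnage
= 3661 / 816
= 4.4865


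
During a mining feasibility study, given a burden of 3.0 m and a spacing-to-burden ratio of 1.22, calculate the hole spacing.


3.66 m

Spacing = burden * ratio
= 3.0 * 1.22
= 3.66 m


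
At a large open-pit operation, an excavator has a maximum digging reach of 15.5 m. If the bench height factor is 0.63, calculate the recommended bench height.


9.765 m

Bench height = reach * factor
= 15.5 * 0.63
= 9.765 m


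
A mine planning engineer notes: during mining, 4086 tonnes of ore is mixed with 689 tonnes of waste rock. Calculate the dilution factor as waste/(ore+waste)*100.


14.4293%

Total material = ore + waste
= 4086 + 689 = 4775 tonnes
Dilution = waste / total * 100
= 689 / 4775 * 100
= 0.1442931937 * 100
= 14.4293%


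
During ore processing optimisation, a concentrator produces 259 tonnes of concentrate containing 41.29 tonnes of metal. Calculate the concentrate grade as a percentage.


15.9421%

Grade = (metal in concentrate / concentrate mass) * 100
= (41.29 / 259) * 100
= 0.1594208494 * 100
= 15.9421%


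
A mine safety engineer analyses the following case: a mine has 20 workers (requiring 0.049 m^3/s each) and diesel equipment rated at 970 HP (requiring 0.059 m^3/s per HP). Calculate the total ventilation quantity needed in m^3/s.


Airflow for workers:
Q_people = 20 * 0.049 = 0.98 m^3/s
Airflow for diesel equipment:
Q_diesel = 970 * 0.059 = 57.23 m^3/s
Total ventilation:
Q_total = 0.98 + 57.23
= 58.21 m^3/s

58.21 m^3/s


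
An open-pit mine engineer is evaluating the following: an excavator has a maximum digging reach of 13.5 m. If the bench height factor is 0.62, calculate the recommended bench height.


Bench height = reach * factor
= 13.5 * 0.62
= 8.37 m

8.37 m


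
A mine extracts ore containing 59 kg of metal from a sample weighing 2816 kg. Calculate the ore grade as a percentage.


Ore grade = (metal mass / ore mass) * 100
= (59 / 2816) * 100
= 0.02095170455 * 100
= 2.0952%

2.0952%


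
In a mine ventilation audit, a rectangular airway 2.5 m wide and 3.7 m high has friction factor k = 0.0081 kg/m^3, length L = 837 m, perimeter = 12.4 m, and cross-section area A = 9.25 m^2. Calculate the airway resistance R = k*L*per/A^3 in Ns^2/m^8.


0.1062 Ns^2/m^8

Compute the numerator:
k * L * per = 0.0081 * 837 * 12.4
= 84.06828
Compute the denominator:
A^3 = 9.25^3 = 791.453125
Resistance:
R = 84.06828 / 791.453125
= 0.1062 Ns^2/m^8


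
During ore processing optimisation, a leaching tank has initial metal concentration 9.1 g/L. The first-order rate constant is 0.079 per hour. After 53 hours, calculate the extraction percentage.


Compute the exponent:
-k * t = -0.079 * 53 = -4.187
Remaining concentration:
C = 9.1 * exp(-4.187)
= 9.1 * 0.01519179195
= 0.1382453068 g/L
Extracted = 9.1 - 0.1382453068 = 8.961754693 g/L
Extraction % = 8.961754693 / 9.1 * 100
= 98.4808%

98.4808%


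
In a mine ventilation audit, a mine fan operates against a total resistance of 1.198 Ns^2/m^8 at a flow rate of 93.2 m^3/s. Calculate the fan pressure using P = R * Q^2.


Compute Q^2:
Q^2 = 93.2^2 = 8686.24
Compute pressure:
P = R * Q^2 = 1.198 * 8686.24
= 10406.1155 Pa

10406.1155 Pa


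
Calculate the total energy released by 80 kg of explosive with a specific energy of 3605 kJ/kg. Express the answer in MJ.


288.4 MJ

Energy = mass * specific_energy / 1000
= 80 * 3605 / 1000
= 288400 / 1000
= 288.4 MJ


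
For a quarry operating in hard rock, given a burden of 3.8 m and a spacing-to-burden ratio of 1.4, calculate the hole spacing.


Spacing = burden * ratio
= 3.8 * 1.4
= 5.32 m

5.32 m


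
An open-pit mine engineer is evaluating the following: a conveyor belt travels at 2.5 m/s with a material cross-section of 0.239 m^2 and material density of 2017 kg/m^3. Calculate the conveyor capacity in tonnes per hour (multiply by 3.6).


Volumetric flow = speed * area
= 2.5 * 0.239 = 0.5975 m^3/s
Mass flow = volumetric * density
= 0.5975 * 2017 = 1205.1575 kg/s
Convert to t/h: multiply by 3.6
Capacity = 1205.1575 * 3.6
= 4338.567 t/h

4338.567 t/h


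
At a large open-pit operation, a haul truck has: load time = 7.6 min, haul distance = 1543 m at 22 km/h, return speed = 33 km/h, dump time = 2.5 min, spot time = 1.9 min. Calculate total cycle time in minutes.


19.0136 min

Convert haul speed to m/min: 22 * 1000/60 = 366.6666667 m/min
Haul time = 1543 / 366.6666667 = 4.208181818 min
Convert return speed to m/min: 33 * 1000/60 = 550 m/min
Return time = 1543 / 550 = 2.805454545 min
Total cycle time:
= 7.6 + 4.208181818 + 2.5 + 2.805454545 + 1.9
= 19.0136 min


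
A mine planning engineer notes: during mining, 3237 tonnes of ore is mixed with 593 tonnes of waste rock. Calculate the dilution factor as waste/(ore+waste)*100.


15.483%

Total material = ore + waste
= 3237 + 593 = 3830 tonnes
Dilution = waste / total * 100
= 593 / 3830 * 100
= 0.1548302872 * 100
= 15.483%


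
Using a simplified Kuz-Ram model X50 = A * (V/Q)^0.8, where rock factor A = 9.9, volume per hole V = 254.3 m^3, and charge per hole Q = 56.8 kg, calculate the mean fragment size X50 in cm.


Compute V/Q:
V/Q = 254.3 / 56.8 = 4.477112676
Raise to the power 0.8:
(V/Q)^0.8 = 4.477112676^0.8 = 3.317404425
Multiply by A:
X50 = 9.9 * 3.317404425
= 32.8423 cm

32.8423 cm


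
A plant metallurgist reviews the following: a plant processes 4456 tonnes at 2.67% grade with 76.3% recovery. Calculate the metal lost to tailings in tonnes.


Total metal in feed:
= 4456 * 2.67 / 100 = 118.9752 tonnes
Metal recovered:
= 118.9752 * 76.3 / 100 = 90.7780776 tonnes
Metal lost to tailings:
= 118.9752 - 90.7780776
= 28.1971 tonnes

28.1971 tonnes


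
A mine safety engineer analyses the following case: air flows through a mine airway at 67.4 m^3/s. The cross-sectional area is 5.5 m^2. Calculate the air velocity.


Velocity = flow rate / cross-sectional area
= 67.4 / 5.5
= 12.2545 m/s

12.2545 m/s


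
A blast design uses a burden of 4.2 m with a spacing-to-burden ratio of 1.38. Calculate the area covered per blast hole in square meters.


24.3432 m^2

First, find the spacing:
Spacing = burden * ratio = 4.2 * 1.38
= 5.796 m
Then, calculate the area:
Area = burden * spacing = 4.2 * 5.796
= 24.3432 m^2


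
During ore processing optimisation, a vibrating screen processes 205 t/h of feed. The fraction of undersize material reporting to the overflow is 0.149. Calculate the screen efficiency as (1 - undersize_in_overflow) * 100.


85.1%

Screen efficiency = (1 - fraction of undersize in overflow) * 100
= (1 - 0.149) * 100
= 0.851 * 100
= 85.1%


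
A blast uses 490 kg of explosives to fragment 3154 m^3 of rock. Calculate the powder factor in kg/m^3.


Powder factor = explosive mass / rock volume
= 490 / 3154
= 0.1554 kg/m^3

0.1554 kg/m^3


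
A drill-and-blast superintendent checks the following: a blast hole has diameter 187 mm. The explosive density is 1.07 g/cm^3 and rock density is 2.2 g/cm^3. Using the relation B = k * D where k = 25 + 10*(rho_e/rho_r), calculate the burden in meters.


First, compute k:
rho_e / rho_r = 1.07 / 2.2 = 0.4863636364
k = 25 + 10 * 0.4863636364 = 29.86363636
Then, compute burden:
B = k * D / 1000 = 29.86363636 * 187 / 1000
= 5584.5 / 1000
= 5.5845 m

5.5845 m


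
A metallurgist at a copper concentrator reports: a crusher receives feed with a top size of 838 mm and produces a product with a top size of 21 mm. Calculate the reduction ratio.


39.9048

Reduction ratio = feed size / product size
= 838 / 21
= 39.9048


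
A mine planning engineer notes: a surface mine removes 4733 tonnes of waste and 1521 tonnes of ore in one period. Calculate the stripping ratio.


Stripping ratio = waste tonnage / ore tonnage
= 4733 / 1521
= 3.1118

3.1118


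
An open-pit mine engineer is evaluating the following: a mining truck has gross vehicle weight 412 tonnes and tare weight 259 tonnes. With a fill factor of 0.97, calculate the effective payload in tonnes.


Maximum payload = gross - tare
= 412 - 259 = 153 tonnes
Effective payload = max payload * fill factor
= 153 * 0.97
= 148.41 tonnes

148.41 tonnes


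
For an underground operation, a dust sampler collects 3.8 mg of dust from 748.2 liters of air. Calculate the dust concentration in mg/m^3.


Convert liters to m^3: 1 m^3 = 1000 L
Concentration = mass / volume * 1000
= 3.8 / 748.2 * 1000
= 0.005078855921 * 1000
= 5.0789 mg/m^3

5.0789 mg/m^3


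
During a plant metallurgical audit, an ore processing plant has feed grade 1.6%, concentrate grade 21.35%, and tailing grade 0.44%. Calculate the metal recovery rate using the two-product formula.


Using the two-product formula:
R = 100 * c * (f - t) / (f * (c - t))
Numerator = 100 * 21.35 * (1.6 - 0.44)
= 100 * 21.35 * 1.16
= 2476.6
Denominator = 1.6 * (21.35 - 0.44)
= 1.6 * 20.91
= 33.456
R = 2476.6 / 33.456
= 74.0256%

74.0256%


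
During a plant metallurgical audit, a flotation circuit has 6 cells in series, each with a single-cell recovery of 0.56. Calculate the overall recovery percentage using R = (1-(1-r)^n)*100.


99.2744%

Complement of single-cell recovery:
1 - r = 1 - 0.56 = 0.44
Raise to power n:
(1 - r)^6 = 0.44^6 = 0.007256313856
Overall recovery:
R = (1 - 0.007256313856) * 100
= 99.2744%


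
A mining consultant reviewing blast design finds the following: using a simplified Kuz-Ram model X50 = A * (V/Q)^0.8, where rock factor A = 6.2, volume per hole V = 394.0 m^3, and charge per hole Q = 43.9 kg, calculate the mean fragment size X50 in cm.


Compute V/Q:
V/Q = 394.0 / 43.9 = 8.974943052
Raise to the power 0.8:
(V/Q)^0.8 = 8.974943052^0.8 = 5.786625297
Multiply by A:
X50 = 6.2 * 5.786625297
= 35.8771 cm

35.8771 cm


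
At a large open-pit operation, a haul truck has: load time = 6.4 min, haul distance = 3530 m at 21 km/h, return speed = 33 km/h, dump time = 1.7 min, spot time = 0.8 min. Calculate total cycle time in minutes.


Convert haul speed to m/min: 21 * 1000/60 = 350 m/min
Haul time = 3530 / 350 = 10.08571429 min
Convert return speed to m/min: 33 * 1000/60 = 550 m/min
Return time = 3530 / 550 = 6.418181818 min
Total cycle time:
= 6.4 + 10.08571429 + 1.7 + 6.418181818 + 0.8
= 25.4039 min

25.4039 min


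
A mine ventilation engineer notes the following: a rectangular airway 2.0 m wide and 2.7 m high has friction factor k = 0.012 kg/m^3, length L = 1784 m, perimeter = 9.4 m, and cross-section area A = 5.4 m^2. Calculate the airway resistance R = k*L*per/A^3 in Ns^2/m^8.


Compute the numerator:
k * L * per = 0.012 * 1784 * 9.4
= 201.2352
Compute the denominator:
A^3 = 5.4^3 = 157.464
Resistance:
R = 201.2352 / 157.464
= 1.278 Ns^2/m^8

1.278 Ns^2/m^8


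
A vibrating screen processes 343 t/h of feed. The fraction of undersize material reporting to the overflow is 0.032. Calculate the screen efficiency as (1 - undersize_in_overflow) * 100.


Screen efficiency = (1 - fraction of undersize in overflow) * 100
= (1 - 0.032) * 100
= 0.968 * 100
= 96.8%

96.8%


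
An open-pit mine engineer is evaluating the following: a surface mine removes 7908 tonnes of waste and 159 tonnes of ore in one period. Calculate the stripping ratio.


49.7358

Stripping ratio = waste tonnage / ore tonnage
= 7908 / 159
= 49.7358


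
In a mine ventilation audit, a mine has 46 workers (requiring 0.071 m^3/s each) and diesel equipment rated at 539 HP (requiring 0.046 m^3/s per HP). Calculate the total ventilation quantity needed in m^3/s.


Airflow for workers:
Q_people = 46 * 0.071 = 3.266 m^3/s
Airflow for diesel equipment:
Q_diesel = 539 * 0.046 = 24.794 m^3/s
Total ventilation:
Q_total = 3.266 + 24.794
= 28.06 m^3/s

28.06 m^3/s


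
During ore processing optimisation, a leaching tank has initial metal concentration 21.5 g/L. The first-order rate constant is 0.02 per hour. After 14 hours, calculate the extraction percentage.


Compute the exponent:
-k * t = -0.02 * 14 = -0.28
Remaining concentration:
C = 21.5 * exp(-0.28)
= 21.5 * 0.7557837415
= 16.24935044 g/L
Extracted = 21.5 - 16.24935044 = 5.250649559 g/L
Extraction % = 5.250649559 / 21.5 * 100
= 24.4216%

24.4216%


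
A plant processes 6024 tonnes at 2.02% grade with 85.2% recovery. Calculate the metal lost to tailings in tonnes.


Total metal in feed:
= 6024 * 2.02 / 100 = 121.6848 tonnes
Metal recovered:
= 121.6848 * 85.2 / 100 = 103.6754496 tonnes
Metal lost to tailings:
= 121.6848 - 103.6754496
= 18.0094 tonnes

18.0094 tonnes


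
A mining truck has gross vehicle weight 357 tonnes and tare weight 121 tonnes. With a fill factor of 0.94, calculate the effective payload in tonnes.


221.84 tonnes

Maximum payload = gross - tare
= 357 - 121 = 236 tonnes
Effective payload = max payload * fill factor
= 236 * 0.94
= 221.84 tonnes


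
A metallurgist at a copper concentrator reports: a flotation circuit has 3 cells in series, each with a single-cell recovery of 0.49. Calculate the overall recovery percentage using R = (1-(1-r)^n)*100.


Complement of single-cell recovery:
1 - r = 1 - 0.49 = 0.51
Raise to power n:
(1 - r)^3 = 0.51^3 = 0.132651
Overall recovery:
R = (1 - 0.132651) * 100
= 86.7349%

86.7349%


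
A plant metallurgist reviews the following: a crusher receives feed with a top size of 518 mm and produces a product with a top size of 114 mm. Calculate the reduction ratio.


4.5439

Reduction ratio = feed size / product size
= 518 / 114
= 4.5439


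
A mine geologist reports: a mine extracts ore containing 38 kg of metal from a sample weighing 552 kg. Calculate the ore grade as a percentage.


6.8841%

Ore grade = (metal mass / ore mass) * 100
= (38 / 552) * 100
= 0.06884057971 * 100
= 6.8841%


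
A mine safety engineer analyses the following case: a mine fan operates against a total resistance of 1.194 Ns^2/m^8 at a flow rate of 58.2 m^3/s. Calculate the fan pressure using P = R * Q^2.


Compute Q^2:
Q^2 = 58.2^2 = 3387.24
Compute pressure:
P = R * Q^2 = 1.194 * 3387.24
= 4044.3646 Pa

4044.3646 Pa


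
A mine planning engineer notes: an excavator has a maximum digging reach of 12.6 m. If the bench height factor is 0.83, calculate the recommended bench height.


10.458 m

Bench height = reach * factor
= 12.6 * 0.83
= 10.458 m


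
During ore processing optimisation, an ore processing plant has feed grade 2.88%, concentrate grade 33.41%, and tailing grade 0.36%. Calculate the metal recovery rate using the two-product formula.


Using the two-product formula:
R = 100 * c * (f - t) / (f * (c - t))
Numerator = 100 * 33.41 * (2.88 - 0.36)
= 100 * 33.41 * 2.52
= 8419.32
Denominator = 2.88 * (33.41 - 0.36)
= 2.88 * 33.05
= 95.184
R = 8419.32 / 95.184
= 88.4531%

88.4531%


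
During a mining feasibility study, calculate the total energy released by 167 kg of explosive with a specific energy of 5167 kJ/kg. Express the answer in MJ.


Energy = mass * specific_energy / 1000
= 167 * 5167 / 1000
= 862889 / 1000
= 862.889 MJ

862.889 MJ


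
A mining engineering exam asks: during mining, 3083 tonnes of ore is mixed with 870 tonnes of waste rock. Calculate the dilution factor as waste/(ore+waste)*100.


Total material = ore + waste
= 3083 + 870 = 3953 tonnes
Dilution = waste / total * 100
= 870 / 3953 * 100
= 0.2200860106 * 100
= 22.0086%

22.0086%


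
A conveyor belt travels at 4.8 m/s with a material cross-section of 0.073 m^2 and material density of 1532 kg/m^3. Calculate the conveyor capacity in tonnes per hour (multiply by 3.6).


Volumetric flow = speed * area
= 4.8 * 0.073 = 0.3504 m^3/s
Mass flow = volumetric * density
= 0.3504 * 1532 = 536.8128 kg/s
Convert to t/h: multiply by 3.6
Capacity = 536.8128 * 3.6
= 1932.5261 t/h

1932.5261 t/h


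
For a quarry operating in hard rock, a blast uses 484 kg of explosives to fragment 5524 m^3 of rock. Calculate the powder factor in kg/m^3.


Powder factor = explosive mass / rock volume
= 484 / 5524
= 0.0876 kg/m^3

0.0876 kg/m^3


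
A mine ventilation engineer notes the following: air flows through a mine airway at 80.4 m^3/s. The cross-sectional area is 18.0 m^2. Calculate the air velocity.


Velocity = flow rate / cross-sectional area
= 80.4 / 18.0
= 4.4667 m/s

4.4667 m/s


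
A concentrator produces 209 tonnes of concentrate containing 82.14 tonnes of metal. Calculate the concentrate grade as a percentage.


39.3014%

Grade = (metal in concentrate / concentrate mass) * 100
= (82.14 / 209) * 100
= 0.3930143541 * 100
= 39.3014%


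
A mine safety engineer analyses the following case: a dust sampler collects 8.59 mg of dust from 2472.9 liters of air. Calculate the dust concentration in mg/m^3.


3.4737 mg/m^3

Convert liters to m^3: 1 m^3 = 1000 L
Concentration = mass / volume * 1000
= 8.59 / 2472.9 * 1000
= 0.003473654414 * 1000
= 3.4737 mg/m^3


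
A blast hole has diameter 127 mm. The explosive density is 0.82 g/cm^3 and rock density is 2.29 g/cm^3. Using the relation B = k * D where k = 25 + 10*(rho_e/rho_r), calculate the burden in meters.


3.6298 m

First, compute k:
rho_e / rho_r = 0.82 / 2.29 = 0.3580786026
k = 25 + 10 * 0.3580786026 = 28.58078603
Then, compute burden:
B = k * D / 1000 = 28.58078603 * 127 / 1000
= 3629.759825 / 1000
= 3.6298 m


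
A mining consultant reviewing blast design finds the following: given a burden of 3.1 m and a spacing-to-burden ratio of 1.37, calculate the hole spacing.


Spacing = burden * ratio
= 3.1 * 1.37
= 4.247 m

4.247 m


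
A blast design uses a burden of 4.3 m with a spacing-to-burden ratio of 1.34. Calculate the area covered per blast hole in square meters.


24.7766 m^2

First, find the spacing:
Spacing = burden * ratio = 4.3 * 1.34
= 5.762 m
Then, calculate the area:
Area = burden * spacing = 4.3 * 5.762
= 24.7766 m^2


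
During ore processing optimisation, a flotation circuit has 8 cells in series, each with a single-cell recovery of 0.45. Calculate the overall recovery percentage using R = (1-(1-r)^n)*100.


99.1627%

Complement of single-cell recovery:
1 - r = 1 - 0.45 = 0.55
Raise to power n:
(1 - r)^8 = 0.55^8 = 0.008373393789
Overall recovery:
R = (1 - 0.008373393789) * 100
= 99.1627%


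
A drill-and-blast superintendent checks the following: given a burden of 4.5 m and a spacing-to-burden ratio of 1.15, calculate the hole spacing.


Spacing = burden * ratio
= 4.5 * 1.15
= 5.175 m

5.175 m


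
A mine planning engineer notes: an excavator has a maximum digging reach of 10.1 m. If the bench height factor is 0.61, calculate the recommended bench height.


6.161 m

Bench height = reach * factor
= 10.1 * 0.61
= 6.161 m


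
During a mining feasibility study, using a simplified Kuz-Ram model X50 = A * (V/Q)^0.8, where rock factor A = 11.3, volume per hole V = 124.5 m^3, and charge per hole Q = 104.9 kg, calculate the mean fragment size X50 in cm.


Compute V/Q:
V/Q = 124.5 / 104.9 = 1.186844614
Raise to the power 0.8:
(V/Q)^0.8 = 1.186844614^0.8 = 1.146872372
Multiply by A:
X50 = 11.3 * 1.146872372
= 12.9597 cm

12.9597 cm


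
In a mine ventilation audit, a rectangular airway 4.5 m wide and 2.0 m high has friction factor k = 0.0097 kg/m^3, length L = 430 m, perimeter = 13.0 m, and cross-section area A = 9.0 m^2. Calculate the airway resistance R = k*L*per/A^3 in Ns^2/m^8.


Compute the numerator:
k * L * per = 0.0097 * 430 * 13.0
= 54.223
Compute the denominator:
A^3 = 9.0^3 = 729
Resistance:
R = 54.223 / 729
= 0.0744 Ns^2/m^8

0.0744 Ns^2/m^8


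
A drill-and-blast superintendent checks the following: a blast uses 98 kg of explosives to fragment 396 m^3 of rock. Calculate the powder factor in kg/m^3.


0.2475 kg/m^3

Powder factor = explosive mass / rock volume
= 98 / 396
= 0.2475 kg/m^3


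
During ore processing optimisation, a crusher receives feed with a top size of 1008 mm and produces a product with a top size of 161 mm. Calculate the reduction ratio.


6.2609

Reduction ratio = feed size / product size
= 1008 / 161
= 6.2609


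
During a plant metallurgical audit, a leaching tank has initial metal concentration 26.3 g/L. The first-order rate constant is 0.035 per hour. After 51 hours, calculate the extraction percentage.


Compute the exponent:
-k * t = -0.035 * 51 = -1.785
Remaining concentration:
C = 26.3 * exp(-1.785)
= 26.3 * 0.167797061
= 4.413062704 g/L
Extracted = 26.3 - 4.413062704 = 21.8869373 g/L
Extraction % = 21.8869373 / 26.3 * 100
= 83.2203%

83.2203%


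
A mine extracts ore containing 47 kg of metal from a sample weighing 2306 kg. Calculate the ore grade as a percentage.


2.0382%

Ore grade = (metal mass / ore mass) * 100
= (47 / 2306) * 100
= 0.02038161318 * 100
= 2.0382%


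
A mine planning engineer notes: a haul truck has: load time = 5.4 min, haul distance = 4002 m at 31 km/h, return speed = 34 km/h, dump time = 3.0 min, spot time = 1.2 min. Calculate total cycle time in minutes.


Convert haul speed to m/min: 31 * 1000/60 = 516.6666667 m/min
Haul time = 4002 / 516.6666667 = 7.745806452 min
Convert return speed to m/min: 34 * 1000/60 = 566.6666667 m/min
Return time = 4002 / 566.6666667 = 7.062352941 min
Total cycle time:
= 5.4 + 7.745806452 + 3.0 + 7.062352941 + 1.2
= 24.4082 min

24.4082 min


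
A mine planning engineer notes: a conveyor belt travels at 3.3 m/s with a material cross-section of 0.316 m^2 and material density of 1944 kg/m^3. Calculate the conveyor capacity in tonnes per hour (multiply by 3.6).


7297.9315 t/h

Volumetric flow = speed * area
= 3.3 * 0.316 = 1.0428 m^3/s
Mass flow = volumetric * density
= 1.0428 * 1944 = 2027.2032 kg/s
Convert to t/h: multiply by 3.6
Capacity = 2027.2032 * 3.6
= 7297.9315 t/h


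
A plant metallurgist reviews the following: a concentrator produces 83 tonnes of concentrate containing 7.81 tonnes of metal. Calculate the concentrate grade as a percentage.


9.4096%

Grade = (metal in concentrate / concentrate mass) * 100
= (7.81 / 83) * 100
= 0.09409638554 * 100
= 9.4096%


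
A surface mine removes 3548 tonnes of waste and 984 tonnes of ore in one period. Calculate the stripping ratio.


Stripping ratio = waste tonnage / ore tonnage
= 3548 / 984
= 3.6057

3.6057


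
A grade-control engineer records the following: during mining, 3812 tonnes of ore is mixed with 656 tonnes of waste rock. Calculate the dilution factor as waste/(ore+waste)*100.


Total material = ore + waste
= 3812 + 656 = 4468 tonnes
Dilution = waste / total * 100
= 656 / 4468 * 100
= 0.1468218442 * 100
= 14.6822%

14.6822%


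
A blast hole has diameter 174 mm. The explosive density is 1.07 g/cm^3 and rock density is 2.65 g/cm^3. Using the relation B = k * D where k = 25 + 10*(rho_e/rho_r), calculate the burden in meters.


First, compute k:
rho_e / rho_r = 1.07 / 2.65 = 0.4037735849
k = 25 + 10 * 0.4037735849 = 29.03773585
Then, compute burden:
B = k * D / 1000 = 29.03773585 * 174 / 1000
= 5052.566038 / 1000
= 5.0526 m

5.0526 m


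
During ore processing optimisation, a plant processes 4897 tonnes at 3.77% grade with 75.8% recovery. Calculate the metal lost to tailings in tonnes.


Total metal in feed:
= 4897 * 3.77 / 100 = 184.6169 tonnes
Metal recovered:
= 184.6169 * 75.8 / 100 = 139.9396102 tonnes
Metal lost to tailings:
= 184.6169 - 139.9396102
= 44.6773 tonnes

44.6773 tonnes


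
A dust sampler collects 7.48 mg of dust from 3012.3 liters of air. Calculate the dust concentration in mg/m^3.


Convert liters to m^3: 1 m^3 = 1000 L
Concentration = mass / volume * 1000
= 7.48 / 3012.3 * 1000
= 0.002483152408 * 1000
= 2.4832 mg/m^3

2.4832 mg/m^3


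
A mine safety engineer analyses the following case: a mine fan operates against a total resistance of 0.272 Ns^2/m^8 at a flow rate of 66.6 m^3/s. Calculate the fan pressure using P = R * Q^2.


1206.4723 Pa

Compute Q^2:
Q^2 = 66.6^2 = 4435.56
Compute pressure:
P = R * Q^2 = 0.272 * 4435.56
= 1206.4723 Pa


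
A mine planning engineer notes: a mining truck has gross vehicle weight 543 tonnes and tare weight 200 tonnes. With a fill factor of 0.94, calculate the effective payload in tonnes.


322.42 tonnes

Maximum payload = gross - tare
= 543 - 200 = 343 tonnes
Effective payload = max payload * fill factor
= 343 * 0.94
= 322.42 tonnes


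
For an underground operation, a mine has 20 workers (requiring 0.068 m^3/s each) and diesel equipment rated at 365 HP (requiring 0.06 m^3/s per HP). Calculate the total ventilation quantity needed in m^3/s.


Airflow for workers:
Q_people = 20 * 0.068 = 1.36 m^3/s
Airflow for diesel equipment:
Q_diesel = 365 * 0.06 = 21.9 m^3/s
Total ventilation:
Q_total = 1.36 + 21.9
= 23.26 m^3/s

23.26 m^3/s


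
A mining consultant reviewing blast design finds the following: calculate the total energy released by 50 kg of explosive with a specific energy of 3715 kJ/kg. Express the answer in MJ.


185.75 MJ

Energy = mass * specific_energy / 1000
= 50 * 3715 / 1000
= 185750 / 1000
= 185.75 MJ


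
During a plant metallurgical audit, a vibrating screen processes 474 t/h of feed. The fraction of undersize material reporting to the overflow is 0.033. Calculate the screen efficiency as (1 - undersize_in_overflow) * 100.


96.7%

Screen efficiency = (1 - fraction of undersize in overflow) * 100
= (1 - 0.033) * 100
= 0.967 * 100
= 96.7%


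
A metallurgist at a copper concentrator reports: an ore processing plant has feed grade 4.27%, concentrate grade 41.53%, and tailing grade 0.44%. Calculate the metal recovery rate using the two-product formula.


Using the two-product formula:
R = 100 * c * (f - t) / (f * (c - t))
Numerator = 100 * 41.53 * (4.27 - 0.44)
= 100 * 41.53 * 3.83
= 15905.99
Denominator = 4.27 * (41.53 - 0.44)
= 4.27 * 41.09
= 175.4543
R = 15905.99 / 175.4543
= 90.656%

90.656%


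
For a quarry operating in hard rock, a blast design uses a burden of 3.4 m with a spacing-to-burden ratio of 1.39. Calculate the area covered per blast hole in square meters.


First, find the spacing:
Spacing = burden * ratio = 3.4 * 1.39
= 4.726 m
Then, calculate the area:
Area = burden * spacing = 3.4 * 4.726
= 16.0684 m^2

16.0684 m^2


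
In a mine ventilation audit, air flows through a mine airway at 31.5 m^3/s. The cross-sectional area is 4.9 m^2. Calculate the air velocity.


Velocity = flow rate / cross-sectional area
= 31.5 / 4.9
= 6.4286 m/s

6.4286 m/s


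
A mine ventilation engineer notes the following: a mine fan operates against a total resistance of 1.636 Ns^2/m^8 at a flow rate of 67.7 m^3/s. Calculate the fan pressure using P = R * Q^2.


7498.2624 Pa

Compute Q^2:
Q^2 = 67.7^2 = 4583.29
Compute pressure:
P = R * Q^2 = 1.636 * 4583.29
= 7498.2624 Pa


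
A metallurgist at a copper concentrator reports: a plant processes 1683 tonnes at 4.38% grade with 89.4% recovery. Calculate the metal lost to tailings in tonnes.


7.8138 tonnes

Total metal in feed:
= 1683 * 4.38 / 100 = 73.7154 tonnes
Metal recovered:
= 73.7154 * 89.4 / 100 = 65.9015676 tonnes
Metal lost to tailings:
= 73.7154 - 65.9015676
= 7.8138 tonnes


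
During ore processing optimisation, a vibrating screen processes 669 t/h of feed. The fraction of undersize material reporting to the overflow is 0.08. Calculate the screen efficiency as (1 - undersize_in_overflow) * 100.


Screen efficiency = (1 - fraction of undersize in overflow) * 100
= (1 - 0.08) * 100
= 0.92 * 100
= 92.0%

92.0%


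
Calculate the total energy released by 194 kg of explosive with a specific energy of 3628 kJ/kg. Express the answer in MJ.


703.832 MJ

Energy = mass * specific_energy / 1000
= 194 * 3628 / 1000
= 703832 / 1000
= 703.832 MJ


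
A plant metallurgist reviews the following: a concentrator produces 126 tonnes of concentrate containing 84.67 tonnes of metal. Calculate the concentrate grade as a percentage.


67.1984%

Grade = (metal in concentrate / concentrate mass) * 100
= (84.67 / 126) * 100
= 0.671984127 * 100
= 67.1984%


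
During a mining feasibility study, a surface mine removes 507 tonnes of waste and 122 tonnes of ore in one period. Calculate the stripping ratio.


Stripping ratio = waste tonnage / ore tonnage
= 507 / 122
= 4.1557

4.1557


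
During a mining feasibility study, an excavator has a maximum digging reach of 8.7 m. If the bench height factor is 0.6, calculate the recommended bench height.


5.22 m

Bench height = reach * factor
= 8.7 * 0.6
= 5.22 m


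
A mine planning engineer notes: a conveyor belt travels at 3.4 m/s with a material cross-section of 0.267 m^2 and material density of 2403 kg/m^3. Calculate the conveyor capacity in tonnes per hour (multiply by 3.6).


Volumetric flow = speed * area
= 3.4 * 0.267 = 0.9078 m^3/s
Mass flow = volumetric * density
= 0.9078 * 2403 = 2181.4434 kg/s
Convert to t/h: multiply by 3.6
Capacity = 2181.4434 * 3.6
= 7853.1962 t/h

7853.1962 t/h


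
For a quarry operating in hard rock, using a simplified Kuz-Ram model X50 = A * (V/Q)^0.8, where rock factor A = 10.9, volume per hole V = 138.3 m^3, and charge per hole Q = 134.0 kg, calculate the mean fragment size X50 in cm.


Compute V/Q:
V/Q = 138.3 / 134.0 = 1.032089552
Raise to the power 0.8:
(V/Q)^0.8 = 1.032089552^0.8 = 1.025590302
Multiply by A:
X50 = 10.9 * 1.025590302
= 11.1789 cm

11.1789 cm


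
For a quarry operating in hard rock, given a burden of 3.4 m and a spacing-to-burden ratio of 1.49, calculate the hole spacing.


5.066 m

Spacing = burden * ratio
= 3.4 * 1.49
= 5.066 m


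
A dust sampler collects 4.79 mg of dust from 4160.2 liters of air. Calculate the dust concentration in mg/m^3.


Convert liters to m^3: 1 m^3 = 1000 L
Concentration = mass / volume * 1000
= 4.79 / 4160.2 * 1000
= 0.001151386953 * 1000
= 1.1514 mg/m^3

1.1514 mg/m^3


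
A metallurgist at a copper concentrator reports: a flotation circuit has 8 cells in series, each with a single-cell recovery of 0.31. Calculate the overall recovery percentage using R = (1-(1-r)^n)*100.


Complement of single-cell recovery:
1 - r = 1 - 0.31 = 0.69
Raise to power n:
(1 - r)^8 = 0.69^8 = 0.05137983744
Overall recovery:
R = (1 - 0.05137983744) * 100
= 94.862%

94.862%


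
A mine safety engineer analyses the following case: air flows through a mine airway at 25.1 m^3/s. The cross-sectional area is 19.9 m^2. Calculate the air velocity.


1.2613 m/s

Velocity = flow rate / cross-sectional area
= 25.1 / 19.9
= 1.2613 m/s


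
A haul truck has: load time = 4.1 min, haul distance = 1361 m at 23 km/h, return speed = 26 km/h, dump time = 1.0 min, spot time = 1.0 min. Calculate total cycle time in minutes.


Convert haul speed to m/min: 23 * 1000/60 = 383.3333333 m/min
Haul time = 1361 / 383.3333333 = 3.550434783 min
Convert return speed to m/min: 26 * 1000/60 = 433.3333333 m/min
Return time = 1361 / 433.3333333 = 3.140769231 min
Total cycle time:
= 4.1 + 3.550434783 + 1.0 + 3.140769231 + 1.0
= 12.7912 min

12.7912 min


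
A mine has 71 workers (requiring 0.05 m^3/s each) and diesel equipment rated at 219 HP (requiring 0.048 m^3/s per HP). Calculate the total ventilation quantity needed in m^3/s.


Airflow for workers:
Q_people = 71 * 0.05 = 3.55 m^3/s
Airflow for diesel equipment:
Q_diesel = 219 * 0.048 = 10.512 m^3/s
Total ventilation:
Q_total = 3.55 + 10.512
= 14.062 m^3/s

14.062 m^3/s


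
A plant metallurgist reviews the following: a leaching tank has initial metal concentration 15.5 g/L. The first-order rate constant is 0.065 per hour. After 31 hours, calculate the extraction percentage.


Compute the exponent:
-k * t = -0.065 * 31 = -2.015
Remaining concentration:
C = 15.5 * exp(-2.015)
= 15.5 * 0.1333204034
= 2.066466252 g/L
Extracted = 15.5 - 2.066466252 = 13.43353375 g/L
Extraction % = 13.43353375 / 15.5 * 100
= 86.668%

86.668%


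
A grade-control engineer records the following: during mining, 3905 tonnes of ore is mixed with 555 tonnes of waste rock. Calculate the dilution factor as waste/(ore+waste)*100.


Total material = ore + waste
= 3905 + 555 = 4460 tonnes
Dilution = waste / total * 100
= 555 / 4460 * 100
= 0.1244394619 * 100
= 12.4439%

12.4439%


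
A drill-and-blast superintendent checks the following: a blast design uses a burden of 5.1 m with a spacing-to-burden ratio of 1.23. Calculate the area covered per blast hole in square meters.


31.9923 m^2

First, find the spacing:
Spacing = burden * ratio = 5.1 * 1.23
= 6.273 m
Then, calculate the area:
Area = burden * spacing = 5.1 * 6.273
= 31.9923 m^2


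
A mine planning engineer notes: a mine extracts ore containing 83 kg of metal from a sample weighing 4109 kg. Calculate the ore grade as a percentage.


Ore grade = (metal mass / ore mass) * 100
= (83 / 4109) * 100
= 0.02019956194 * 100
= 2.02%

2.02%


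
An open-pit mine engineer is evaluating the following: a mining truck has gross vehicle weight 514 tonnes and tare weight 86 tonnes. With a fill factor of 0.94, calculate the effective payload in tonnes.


402.32 tonnes

Maximum payload = gross - tare
= 514 - 86 = 428 tonnes
Effective payload = max payload * fill factor
= 428 * 0.94
= 402.32 tonnes


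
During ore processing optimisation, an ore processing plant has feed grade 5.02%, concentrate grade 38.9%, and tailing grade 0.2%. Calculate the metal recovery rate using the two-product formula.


96.5121%

Using the two-product formula:
R = 100 * c * (f - t) / (f * (c - t))
Numerator = 100 * 38.9 * (5.02 - 0.2)
= 100 * 38.9 * 4.82
= 18749.8
Denominator = 5.02 * (38.9 - 0.2)
= 5.02 * 38.7
= 194.274
R = 18749.8 / 194.274
= 96.5121%


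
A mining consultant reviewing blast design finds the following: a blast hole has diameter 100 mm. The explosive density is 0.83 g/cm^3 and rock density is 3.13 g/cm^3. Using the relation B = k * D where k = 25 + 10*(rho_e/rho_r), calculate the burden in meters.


2.7652 m

First, compute k:
rho_e / rho_r = 0.83 / 3.13 = 0.2651757188
k = 25 + 10 * 0.2651757188 = 27.65175719
Then, compute burden:
B = k * D / 1000 = 27.65175719 * 100 / 1000
= 2765.175719 / 1000
= 2.7652 m


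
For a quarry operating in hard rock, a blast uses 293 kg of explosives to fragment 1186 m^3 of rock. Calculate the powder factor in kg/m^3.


0.247 kg/m^3

Powder factor = explosive mass / rock volume
= 293 / 1186
= 0.247 kg/m^3


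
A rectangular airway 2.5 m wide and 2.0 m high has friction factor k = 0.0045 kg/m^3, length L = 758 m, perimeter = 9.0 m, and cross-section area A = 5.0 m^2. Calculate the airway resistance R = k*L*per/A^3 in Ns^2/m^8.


0.2456 Ns^2/m^8

Compute the numerator:
k * L * per = 0.0045 * 758 * 9.0
= 30.699
Compute the denominator:
A^3 = 5.0^3 = 125
Resistance:
R = 30.699 / 125
= 0.2456 Ns^2/m^8


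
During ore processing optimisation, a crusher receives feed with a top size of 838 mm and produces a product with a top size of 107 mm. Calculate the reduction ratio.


7.8318

Reduction ratio = feed size / product size
= 838 / 107
= 7.8318


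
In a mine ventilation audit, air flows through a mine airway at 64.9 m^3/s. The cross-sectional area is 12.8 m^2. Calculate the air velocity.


Velocity = flow rate / cross-sectional area
= 64.9 / 12.8
= 5.0703 m/s

5.0703 m/s


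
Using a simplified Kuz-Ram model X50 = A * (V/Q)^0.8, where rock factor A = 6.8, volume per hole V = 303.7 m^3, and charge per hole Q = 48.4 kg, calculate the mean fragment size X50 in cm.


Compute V/Q:
V/Q = 303.7 / 48.4 = 6.274793388
Raise to the power 0.8:
(V/Q)^0.8 = 6.274793388^0.8 = 4.345898152
Multiply by A:
X50 = 6.8 * 4.345898152
= 29.5521 cm

29.5521 cm


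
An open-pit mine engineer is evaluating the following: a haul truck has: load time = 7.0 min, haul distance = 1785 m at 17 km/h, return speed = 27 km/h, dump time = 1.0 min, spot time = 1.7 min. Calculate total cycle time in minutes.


19.9667 min

Convert haul speed to m/min: 17 * 1000/60 = 283.3333333 m/min
Haul time = 1785 / 283.3333333 = 6.3 min
Convert return speed to m/min: 27 * 1000/60 = 450 m/min
Return time = 1785 / 450 = 3.966666667 min
Total cycle time:
= 7.0 + 6.3 + 1.0 + 3.966666667 + 1.7
= 19.9667 min


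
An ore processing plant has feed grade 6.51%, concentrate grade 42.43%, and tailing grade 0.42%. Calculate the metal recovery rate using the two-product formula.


Using the two-product formula:
R = 100 * c * (f - t) / (f * (c - t))
Numerator = 100 * 42.43 * (6.51 - 0.42)
= 100 * 42.43 * 6.09
= 25839.87
Denominator = 6.51 * (42.43 - 0.42)
= 6.51 * 42.01
= 273.4851
R = 25839.87 / 273.4851
= 94.4836%

94.4836%


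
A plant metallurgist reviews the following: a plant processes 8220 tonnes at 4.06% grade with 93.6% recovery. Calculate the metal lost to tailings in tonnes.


Total metal in feed:
= 8220 * 4.06 / 100 = 333.732 tonnes
Metal recovered:
= 333.732 * 93.6 / 100 = 312.373152 tonnes
Metal lost to tailings:
= 333.732 - 312.373152
= 21.3588 tonnes

21.3588 tonnes


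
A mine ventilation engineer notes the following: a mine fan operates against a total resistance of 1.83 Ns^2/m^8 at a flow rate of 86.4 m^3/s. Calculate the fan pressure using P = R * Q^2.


13660.8768 Pa

Compute Q^2:
Q^2 = 86.4^2 = 7464.96
Compute pressure:
P = R * Q^2 = 1.83 * 7464.96
= 13660.8768 Pa


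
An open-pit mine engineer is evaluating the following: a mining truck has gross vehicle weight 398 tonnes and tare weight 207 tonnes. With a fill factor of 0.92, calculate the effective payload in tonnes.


Maximum payload = gross - tare
= 398 - 207 = 191 tonnes
Effective payload = max payload * fill factor
= 191 * 0.92
= 175.72 tonnes

175.72 tonnes


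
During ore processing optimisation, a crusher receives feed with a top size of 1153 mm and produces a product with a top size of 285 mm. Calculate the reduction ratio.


Reduction ratio = feed size / product size
= 1153 / 285
= 4.0456

4.0456


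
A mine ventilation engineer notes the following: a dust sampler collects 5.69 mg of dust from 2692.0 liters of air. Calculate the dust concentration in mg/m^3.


Convert liters to m^3: 1 m^3 = 1000 L
Concentration = mass / volume * 1000
= 5.69 / 2692.0 * 1000
= 0.002113670134 * 1000
= 2.1137 mg/m^3

2.1137 mg/m^3


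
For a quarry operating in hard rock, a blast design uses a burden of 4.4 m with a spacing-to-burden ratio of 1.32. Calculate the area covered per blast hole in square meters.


25.5552 m^2

First, find the spacing:
Spacing = burden * ratio = 4.4 * 1.32
= 5.808 m
Then, calculate the area:
Area = burden * spacing = 4.4 * 5.808
= 25.5552 m^2
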